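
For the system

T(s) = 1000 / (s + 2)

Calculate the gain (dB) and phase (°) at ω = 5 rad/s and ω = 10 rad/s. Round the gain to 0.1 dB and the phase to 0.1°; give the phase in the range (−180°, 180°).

ω = 5: 45.4 dB, -68.2°; ω = 10: 39.8 dB, -78.7°

Substitute s = j5:
Numerator: 1000 = 1000 + j0
Denominator: (j5) + 2 = 2 + j5
|N| = √(1000² + 0²) ≈ 1000, ∠N ≈ 0.00°
|D| = √(2² + 5²) ≈ 5.3852, ∠D ≈ 68.20°
|T| = 1000 / 5.3852 ≈ 185.69
Gain = 20 log₁₀(185.69) ≈ 45.38 dB
∠T = 0.00° − 68.20° = -68.20°

Substitute s = j10:
Numerator: 1000 = 1000 + j0
Denominator: (j10) + 2 = 2 + j10
|N| = √(1000² + 0²) ≈ 1000, ∠N ≈ 0.00°
|D| = √(2² + 10²) ≈ 10.198, ∠D ≈ 78.69°
|T| = 1000 / 10.198 ≈ 98.058
Gain = 20 log₁₀(98.058) ≈ 39.83 dB
∠T = 0.00° − 78.69° = -78.69°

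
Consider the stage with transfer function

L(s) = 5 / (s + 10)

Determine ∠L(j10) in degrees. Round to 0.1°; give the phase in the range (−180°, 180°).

At s = jω = j10:
pole (s+10): 10 + j10 → |·| = √(10²+10²) = √200 ≈ 14.142, ∠ = arctan(10/10) ≈ 45.00°
∠L = 0.00° − 45.00° = -45.00°

-45.0°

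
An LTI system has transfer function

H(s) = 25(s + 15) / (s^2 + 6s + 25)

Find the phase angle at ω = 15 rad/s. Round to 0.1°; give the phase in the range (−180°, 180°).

At s = jω = j15:
zero (s+15): 15 + j15 → |·| = √(15²+15²) = √450 ≈ 21.213, ∠ = arctan(15/15) ≈ 45.00°
quadratic: (j15)² + 6·j15 + 25 = -200 + j90 → |·| ≈ 219.32, ∠ ≈ 155.77°
∠H = 45.00° − 155.77° = -110.77°

-110.8°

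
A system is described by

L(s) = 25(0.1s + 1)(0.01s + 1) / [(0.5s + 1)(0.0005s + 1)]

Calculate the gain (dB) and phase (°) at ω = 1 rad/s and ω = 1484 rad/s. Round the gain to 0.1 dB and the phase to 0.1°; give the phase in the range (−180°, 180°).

At ω = 1 rad/s:
zero (1 + j1·0.1) = 1 + j0.1 → |·| ≈ 1.005, ∠ ≈ 5.71°
zero (1 + j1·0.01) = 1 + j0.01 → |·| ≈ 1, ∠ ≈ 0.57°
pole (1 + j1·0.5) = 1 + j0.5 → |·| ≈ 1.118, ∠ ≈ 26.57°
pole (1 + j1·0.0005) = 1 + j0.0005 → |·| ≈ 1, ∠ ≈ 0.03°
|L| = 25 · 1.005 · 1 / (1.118 · 1) ≈ 22.473
Gain = 20 log₁₀(22.473) ≈ 27.03 dB
∠L = (5.71° + 0.57°) − (26.57° + 0.03°) = -20.32°

At ω = 1484 rad/s:
zero (1 + j1484·0.1) = 1 + j148.4 → |·| ≈ 148.4, ∠ ≈ 89.61°
zero (1 + j1484·0.01) = 1 + j14.84 → |·| ≈ 14.874, ∠ ≈ 86.14°
pole (1 + j1484·0.5) = 1 + j742 → |·| ≈ 742, ∠ ≈ 89.92°
pole (1 + j1484·0.0005) = 1 + j0.742 → |·| ≈ 1.2452, ∠ ≈ 36.58°
|L| = 25 · 148.4 · 14.874 / (742 · 1.2452) ≈ 59.725
Gain = 20 log₁₀(59.725) ≈ 35.52 dB
∠L = (89.61° + 86.14°) − (89.92° + 36.58°) = 49.25°

ω = 1: 27.0 dB, -20.3°; ω = 1484: 35.5 dB, 49.3°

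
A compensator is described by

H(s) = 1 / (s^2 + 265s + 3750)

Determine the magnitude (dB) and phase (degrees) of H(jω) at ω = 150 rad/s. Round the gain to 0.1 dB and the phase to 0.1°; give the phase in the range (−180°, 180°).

Substitute s = j150:
Numerator: 1 = 1 + j0
Denominator: (j150)^2 + 265(j150) + 3750 = -18750 + j39750
|N| = √(1² + 0²) ≈ 1, ∠N ≈ 0.00°
|D| = √(18750² + 39750²) ≈ 43950, ∠D ≈ 115.25°
|H| = 1 / 43950 ≈ 2.2753e-05
Gain = 20 log₁₀(2.2753e-05) ≈ -92.86 dB
∠H = 0.00° − 115.25° = -115.25°

-92.9 dB, -115.3°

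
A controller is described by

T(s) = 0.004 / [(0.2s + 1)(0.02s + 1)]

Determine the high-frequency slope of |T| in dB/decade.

-40 dB/decade

Each pole contributes −20 dB/decade at high frequency; each zero contributes +20 dB/decade.
Net: 0 zero(s) − 2 pole(s) → -40 dB/decade.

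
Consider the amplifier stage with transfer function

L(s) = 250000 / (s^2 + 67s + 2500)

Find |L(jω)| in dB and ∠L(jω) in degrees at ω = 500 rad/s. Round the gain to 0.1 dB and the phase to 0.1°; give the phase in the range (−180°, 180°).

At s = jω = j500:
quadratic: (j500)² + 67·j500 + 2500 = -247500 + j33500 → |·| ≈ 2.4976e+05, ∠ ≈ 172.29°
|L| = 250000 / 2.4976e+05 ≈ 1.001
Gain = 20 log₁₀(1.001) ≈ 0.01 dB
∠L = 0.00° − 172.29° = -172.29°

0.0 dB, -172.3°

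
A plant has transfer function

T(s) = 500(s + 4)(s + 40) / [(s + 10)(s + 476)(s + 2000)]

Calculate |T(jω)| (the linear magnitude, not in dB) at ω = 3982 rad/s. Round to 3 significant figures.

0.111

At s = jω = j3982:
zero (s+4): 4 + j3982 → |·| = √(4²+3982²) = √15856340 ≈ 3982, ∠ = arctan(3982/4) ≈ 89.94°
zero (s+40): 40 + j3982 → |·| = √(40²+3982²) = √15857924 ≈ 3982.2, ∠ = arctan(3982/40) ≈ 89.42°
pole (s+10): 10 + j3982 → |·| = √(10²+3982²) = √15856424 ≈ 3982, ∠ = arctan(3982/10) ≈ 89.86°
pole (s+476): 476 + j3982 → |·| = √(476²+3982²) = √16082900 ≈ 4010.3, ∠ = arctan(3982/476) ≈ 83.18°
pole (s+2000): 2000 + j3982 → |·| = √(2000²+3982²) = √19856324 ≈ 4456, ∠ = arctan(3982/2000) ≈ 63.33°
|T| = 500 · 1.5857e+07 / 7.1158e+10 ≈ 0.11142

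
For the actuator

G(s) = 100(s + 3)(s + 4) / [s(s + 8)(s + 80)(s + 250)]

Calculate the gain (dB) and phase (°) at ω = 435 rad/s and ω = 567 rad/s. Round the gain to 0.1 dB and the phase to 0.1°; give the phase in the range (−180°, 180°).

At s = jω = j435:
zero (s+3): 3 + j435 → |·| = √(3²+435²) = √189234 ≈ 435.01, ∠ = arctan(435/3) ≈ 89.60°
zero (s+4): 4 + j435 → |·| = √(4²+435²) = √189241 ≈ 435.02, ∠ = arctan(435/4) ≈ 89.47°
pole (s+8): 8 + j435 → |·| = √(8²+435²) = √189289 ≈ 435.07, ∠ = arctan(435/8) ≈ 88.95°
pole (s+80): 80 + j435 → |·| = √(80²+435²) = √195625 ≈ 442.3, ∠ = arctan(435/80) ≈ 79.58°
pole (s+250): 250 + j435 → |·| = √(250²+435²) = √251725 ≈ 501.72, ∠ = arctan(435/250) ≈ 60.11°
pole at origin: |s| = 435, ∠ = 90.00° (in denominator)
|G| = 100 · 1.8924e+05 / 4.1998e+10 ≈ 0.00045059
Gain = 20 log₁₀(0.00045059) ≈ -66.92 dB
∠G = 179.07° − 318.64° = -139.57°

At s = jω = j567:
zero (s+3): 3 + j567 → |·| = √(3²+567²) = √321498 ≈ 567.01, ∠ = arctan(567/3) ≈ 89.70°
zero (s+4): 4 + j567 → |·| = √(4²+567²) = √321505 ≈ 567.01, ∠ = arctan(567/4) ≈ 89.60°
pole (s+8): 8 + j567 → |·| = √(8²+567²) = √321553 ≈ 567.06, ∠ = arctan(567/8) ≈ 89.19°
pole (s+80): 80 + j567 → |·| = √(80²+567²) = √327889 ≈ 572.62, ∠ = arctan(567/80) ≈ 81.97°
pole (s+250): 250 + j567 → |·| = √(250²+567²) = √383989 ≈ 619.67, ∠ = arctan(567/250) ≈ 66.21°
pole at origin: |s| = 567, ∠ = 90.00° (in denominator)
|G| = 100 · 3.215e+05 / 1.1409e+11 ≈ 0.0002818
Gain = 20 log₁₀(0.0002818) ≈ -71.00 dB
∠G = 179.30° − 327.37° = -148.07°

ω = 435: -66.9 dB, -139.6°; ω = 567: -71.0 dB, -148.1°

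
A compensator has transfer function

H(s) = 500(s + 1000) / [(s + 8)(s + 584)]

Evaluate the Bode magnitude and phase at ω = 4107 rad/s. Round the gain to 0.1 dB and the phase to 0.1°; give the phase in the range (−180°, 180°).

At s = jω = j4107:
zero (s+1000): 1000 + j4107 → |·| = √(1000²+4107²) = √17867449 ≈ 4227, ∠ = arctan(4107/1000) ≈ 76.32°
pole (s+8): 8 + j4107 → |·| = √(8²+4107²) = √16867513 ≈ 4107, ∠ = arctan(4107/8) ≈ 89.89°
pole (s+584): 584 + j4107 → |·| = √(584²+4107²) = √17208505 ≈ 4148.3, ∠ = arctan(4107/584) ≈ 81.91°
|H| = 500 · 4227 / 1.7037e+07 ≈ 0.12405
Gain = 20 log₁₀(0.12405) ≈ -18.13 dB
∠H = 76.32° − 171.80° = -95.48°

-18.1 dB, -95.5°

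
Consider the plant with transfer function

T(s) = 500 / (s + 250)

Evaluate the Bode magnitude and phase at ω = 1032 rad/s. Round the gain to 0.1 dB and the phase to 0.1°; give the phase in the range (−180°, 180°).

At s = jω = j1032:
pole (s+250): 250 + j1032 → |·| = √(250²+1032²) = √1127524 ≈ 1061.8, ∠ = arctan(1032/250) ≈ 76.38°
|T| = 500 / 1061.8 ≈ 0.4709
Gain = 20 log₁₀(0.4709) ≈ -6.54 dB
∠T = 0.00° − 76.38° = -76.38°

-6.5 dB, -76.4°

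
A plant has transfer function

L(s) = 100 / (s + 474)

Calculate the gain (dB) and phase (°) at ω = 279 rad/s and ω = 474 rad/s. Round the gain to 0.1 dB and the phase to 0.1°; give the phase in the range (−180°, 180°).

ω = 279: -14.8 dB, -30.5°; ω = 474: -16.5 dB, -45.0°

Substitute s = j279:
Numerator: 100 = 100 + j0
Denominator: (j279) + 474 = 474 + j279
|N| = √(100² + 0²) ≈ 100, ∠N ≈ 0.00°
|D| = √(474² + 279²) ≈ 550.02, ∠D ≈ 30.48°
|L| = 100 / 550.02 ≈ 0.18181
Gain = 20 log₁₀(0.18181) ≈ -14.81 dB
∠L = 0.00° − 30.48° = -30.48°

Substitute s = j474:
Numerator: 100 = 100 + j0
Denominator: (j474) + 474 = 474 + j474
|N| = √(100² + 0²) ≈ 100, ∠N ≈ 0.00°
|D| = √(474² + 474²) ≈ 670.34, ∠D ≈ 45.00°
|L| = 100 / 670.34 ≈ 0.14918
Gain = 20 log₁₀(0.14918) ≈ -16.53 dB
∠L = 0.00° − 45.00° = -45.00°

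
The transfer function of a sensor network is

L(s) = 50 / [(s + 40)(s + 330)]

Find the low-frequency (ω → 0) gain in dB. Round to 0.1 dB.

L(0) = 50 / (40·330) ≈ 0.0037879
20 log₁₀(0.0037879) ≈ -48.43 dB

-48.4 dB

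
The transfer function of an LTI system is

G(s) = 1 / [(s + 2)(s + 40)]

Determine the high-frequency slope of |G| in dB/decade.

-40 dB/decade

Each pole contributes −20 dB/decade at high frequency; each zero contributes +20 dB/decade.
Net: 0 zero(s) − 2 pole(s) → -40 dB/decade.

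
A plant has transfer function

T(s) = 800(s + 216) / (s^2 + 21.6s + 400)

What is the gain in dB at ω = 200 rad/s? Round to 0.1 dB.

At s = jω = j200:
zero (s+216): 216 + j200 → |·| = √(216²+200²) = √86656 ≈ 294.37, ∠ = arctan(200/216) ≈ 42.80°
quadratic: (j200)² + 21.6·j200 + 400 = -39600 + j4320 → |·| ≈ 39835, ∠ ≈ 173.77°
|T| = 800 · 294.37 / 39835 ≈ 5.9118
Gain = 20 log₁₀(5.9118) ≈ 15.43 dB

15.4 dB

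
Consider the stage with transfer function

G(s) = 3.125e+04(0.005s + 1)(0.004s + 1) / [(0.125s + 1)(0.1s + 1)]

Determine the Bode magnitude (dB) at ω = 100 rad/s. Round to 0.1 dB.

49.5 dB

At ω = 100 rad/s:
zero (1 + j100·0.005) = 1 + j0.5 → |·| ≈ 1.118, ∠ ≈ 26.57°
zero (1 + j100·0.004) = 1 + j0.4 → |·| ≈ 1.077, ∠ ≈ 21.80°
pole (1 + j100·0.125) = 1 + j12.5 → |·| ≈ 12.54, ∠ ≈ 85.43°
pole (1 + j100·0.1) = 1 + j10 → |·| ≈ 10.05, ∠ ≈ 84.29°
|G| = 3.125e+04 · 1.118 · 1.077 / (12.54 · 10.05) ≈ 298.57
Gain = 20 log₁₀(298.57) ≈ 49.50 dB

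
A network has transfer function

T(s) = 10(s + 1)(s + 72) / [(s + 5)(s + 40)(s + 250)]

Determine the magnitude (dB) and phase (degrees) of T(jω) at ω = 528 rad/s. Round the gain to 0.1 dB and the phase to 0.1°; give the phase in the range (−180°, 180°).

-35.3 dB, -67.7°

At s = jω = j528:
zero (s+1): 1 + j528 → |·| = √(1²+528²) = √278785 ≈ 528, ∠ = arctan(528/1) ≈ 89.89°
zero (s+72): 72 + j528 → |·| = √(72²+528²) = √283968 ≈ 532.89, ∠ = arctan(528/72) ≈ 82.23°
pole (s+5): 5 + j528 → |·| = √(5²+528²) = √278809 ≈ 528.02, ∠ = arctan(528/5) ≈ 89.46°
pole (s+40): 40 + j528 → |·| = √(40²+528²) = √280384 ≈ 529.51, ∠ = arctan(528/40) ≈ 85.67°
pole (s+250): 250 + j528 → |·| = √(250²+528²) = √341284 ≈ 584.2, ∠ = arctan(528/250) ≈ 64.66°
|T| = 10 · 2.8137e+05 / 1.6334e+08 ≈ 0.017226
Gain = 20 log₁₀(0.017226) ≈ -35.28 dB
∠T = 172.12° − 239.79° = -67.67°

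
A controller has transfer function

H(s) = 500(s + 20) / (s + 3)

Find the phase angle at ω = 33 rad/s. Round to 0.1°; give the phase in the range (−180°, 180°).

At s = jω = j33:
zero (s+20): 20 + j33 → |·| = √(20²+33²) = √1489 ≈ 38.588, ∠ = arctan(33/20) ≈ 58.78°
pole (s+3): 3 + j33 → |·| = √(3²+33²) = √1098 ≈ 33.136, ∠ = arctan(33/3) ≈ 84.81°
∠H = 58.78° − 84.81° = -26.03°

-26.0°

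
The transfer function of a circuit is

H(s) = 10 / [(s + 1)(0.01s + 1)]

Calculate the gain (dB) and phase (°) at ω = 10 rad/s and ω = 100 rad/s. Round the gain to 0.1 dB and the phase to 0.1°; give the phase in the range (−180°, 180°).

ω = 10: -0.1 dB, -90.0°; ω = 100: -23.0 dB, -134.4°

At ω = 10 rad/s:
pole (1 + j10·1) = 1 + j10 → |·| ≈ 10.05, ∠ ≈ 84.29°
pole (1 + j10·0.01) = 1 + j0.1 → |·| ≈ 1.005, ∠ ≈ 5.71°
|H| = 10 · 1 / (10.05 · 1.005) ≈ 0.99007
Gain = 20 log₁₀(0.99007) ≈ -0.09 dB
∠H = (0°) − (84.29° + 5.71°) = -90.00°

At ω = 100 rad/s:
pole (1 + j100·1) = 1 + j100 → |·| ≈ 100, ∠ ≈ 89.43°
pole (1 + j100·0.01) = 1 + j1 → |·| ≈ 1.4142, ∠ ≈ 45.00°
|H| = 10 · 1 / (100 · 1.4142) ≈ 0.070711
Gain = 20 log₁₀(0.070711) ≈ -23.01 dB
∠H = (0°) − (89.43° + 45.00°) = -134.43°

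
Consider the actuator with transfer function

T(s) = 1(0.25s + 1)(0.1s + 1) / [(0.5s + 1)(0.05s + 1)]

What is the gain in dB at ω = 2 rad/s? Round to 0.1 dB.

At ω = 2 rad/s:
zero (1 + j2·0.25) = 1 + j0.5 → |·| ≈ 1.118, ∠ ≈ 26.57°
zero (1 + j2·0.1) = 1 + j0.2 → |·| ≈ 1.0198, ∠ ≈ 11.31°
pole (1 + j2·0.5) = 1 + j1 → |·| ≈ 1.4142, ∠ ≈ 45.00°
pole (1 + j2·0.05) = 1 + j0.1 → |·| ≈ 1.005, ∠ ≈ 5.71°
|T| = 1 · 1.118 · 1.0198 / (1.4142 · 1.005) ≈ 0.80219
Gain = 20 log₁₀(0.80219) ≈ -1.91 dB

-1.9 dB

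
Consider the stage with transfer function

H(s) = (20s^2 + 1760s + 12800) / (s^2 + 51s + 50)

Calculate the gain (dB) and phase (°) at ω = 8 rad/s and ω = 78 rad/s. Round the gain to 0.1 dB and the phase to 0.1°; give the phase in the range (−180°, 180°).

ω = 8: 33.0 dB, -41.3°; ω = 78: 27.7 dB, -18.2°

Substitute s = j8:
Numerator: 20(j8)^2 + 1760(j8) + 12800 = 11520 + j14080
Denominator: (j8)^2 + 51(j8) + 50 = -14 + j408
|N| = √(11520² + 14080²) ≈ 18192, ∠N ≈ 50.71°
|D| = √(14² + 408²) ≈ 408.24, ∠D ≈ 91.97°
|H| = 18192 / 408.24 ≈ 44.562
Gain = 20 log₁₀(44.562) ≈ 32.98 dB
∠H = 50.71° − 91.97° = -41.26°

Substitute s = j78:
Numerator: 20(j78)^2 + 1760(j78) + 12800 = -108880 + j137280
Denominator: (j78)^2 + 51(j78) + 50 = -6034 + j3978
|N| = √(108880² + 137280²) ≈ 1.7522e+05, ∠N ≈ 128.42°
|D| = √(6034² + 3978²) ≈ 7227.3, ∠D ≈ 146.60°
|H| = 1.7522e+05 / 7227.3 ≈ 24.244
Gain = 20 log₁₀(24.244) ≈ 27.69 dB
∠H = 128.42° − 146.60° = -18.18°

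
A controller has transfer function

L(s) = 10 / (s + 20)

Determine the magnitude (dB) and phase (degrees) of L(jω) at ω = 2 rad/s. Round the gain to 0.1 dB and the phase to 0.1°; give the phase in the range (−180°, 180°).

At s = jω = j2:
pole (s+20): 20 + j2 → |·| = √(20²+2²) = √404 ≈ 20.1, ∠ = arctan(2/20) ≈ 5.71°
|L| = 10 / 20.1 ≈ 0.49751
Gain = 20 log₁₀(0.49751) ≈ -6.06 dB
∠L = 0.00° − 5.71° = -5.71°

-6.1 dB, -5.7°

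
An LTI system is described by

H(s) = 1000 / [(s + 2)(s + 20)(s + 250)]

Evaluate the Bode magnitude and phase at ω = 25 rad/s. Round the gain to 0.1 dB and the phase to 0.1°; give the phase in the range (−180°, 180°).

-46.1 dB, -142.5°

At s = jω = j25:
pole (s+2): 2 + j25 → |·| = √(2²+25²) = √629 ≈ 25.08, ∠ = arctan(25/2) ≈ 85.43°
pole (s+20): 20 + j25 → |·| = √(20²+25²) = √1025 ≈ 32.016, ∠ = arctan(25/20) ≈ 51.34°
pole (s+250): 250 + j25 → |·| = √(250²+25²) = √63125 ≈ 251.25, ∠ = arctan(25/250) ≈ 5.71°
|H| = 1000 / 2.0174e+05 ≈ 0.0049569
Gain = 20 log₁₀(0.0049569) ≈ -46.10 dB
∠H = 0.00° − 142.48° = -142.48°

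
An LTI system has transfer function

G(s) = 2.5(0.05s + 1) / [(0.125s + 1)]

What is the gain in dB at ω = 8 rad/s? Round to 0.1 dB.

5.6 dB

At ω = 8 rad/s:
zero (1 + j8·0.05) = 1 + j0.4 → |·| ≈ 1.077, ∠ ≈ 21.80°
pole (1 + j8·0.125) = 1 + j1 → |·| ≈ 1.4142, ∠ ≈ 45.00°
|G| = 2.5 · 1.077 / (1.4142) ≈ 1.9039
Gain = 20 log₁₀(1.9039) ≈ 5.59 dB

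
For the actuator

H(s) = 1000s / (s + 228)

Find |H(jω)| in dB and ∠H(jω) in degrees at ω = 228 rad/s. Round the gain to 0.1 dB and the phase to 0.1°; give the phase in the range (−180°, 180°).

57.0 dB, 45.0°

At s = jω = j228:
zero at origin: s = j228 → |·| = 228, ∠ = 90.00°
pole (s+228): 228 + j228 → |·| = √(228²+228²) = √103968 ≈ 322.44, ∠ = arctan(228/228) ≈ 45.00°
|H| = 1000 · 228 / 322.44 ≈ 707.11
Gain = 20 log₁₀(707.11) ≈ 56.99 dB
∠H = 90.00° − 45.00° = 45.00°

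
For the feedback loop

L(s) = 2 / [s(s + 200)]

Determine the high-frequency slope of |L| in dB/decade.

-40 dB/decade

Each pole contributes −20 dB/decade at high frequency; each zero contributes +20 dB/decade.
Net: 0 zero(s) − 2 pole(s) → -40 dB/decade.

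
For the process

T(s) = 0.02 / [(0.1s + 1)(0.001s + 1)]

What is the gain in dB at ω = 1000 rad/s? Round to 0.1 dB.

-77.0 dB

At ω = 1000 rad/s:
pole (1 + j1000·0.1) = 1 + j100 → |·| ≈ 100, ∠ ≈ 89.43°
pole (1 + j1000·0.001) = 1 + j1 → |·| ≈ 1.4142, ∠ ≈ 45.00°
|T| = 0.02 · 1 / (100 · 1.4142) ≈ 0.00014142
Gain = 20 log₁₀(0.00014142) ≈ -76.99 dB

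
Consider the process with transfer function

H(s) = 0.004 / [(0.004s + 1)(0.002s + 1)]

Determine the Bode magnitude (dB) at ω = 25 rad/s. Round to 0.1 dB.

-48.0 dB

At ω = 25 rad/s:
pole (1 + j25·0.004) = 1 + j0.1 → |·| ≈ 1.005, ∠ ≈ 5.71°
pole (1 + j25·0.002) = 1 + j0.05 → |·| ≈ 1.0012, ∠ ≈ 2.86°
|H| = 0.004 · 1 / (1.005 · 1.0012) ≈ 0.0039753
Gain = 20 log₁₀(0.0039753) ≈ -48.01 dB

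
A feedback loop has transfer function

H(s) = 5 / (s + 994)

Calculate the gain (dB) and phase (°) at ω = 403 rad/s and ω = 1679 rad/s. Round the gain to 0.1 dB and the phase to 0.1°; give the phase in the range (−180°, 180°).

ω = 403: -46.6 dB, -22.1°; ω = 1679: -51.8 dB, -59.4°

Substitute s = j403:
Numerator: 5 = 5 + j0
Denominator: (j403) + 994 = 994 + j403
|N| = √(5² + 0²) ≈ 5, ∠N ≈ 0.00°
|D| = √(994² + 403²) ≈ 1072.6, ∠D ≈ 22.07°
|H| = 5 / 1072.6 ≈ 0.0046616
Gain = 20 log₁₀(0.0046616) ≈ -46.63 dB
∠H = 0.00° − 22.07° = -22.07°

Substitute s = j1679:
Numerator: 5 = 5 + j0
Denominator: (j1679) + 994 = 994 + j1679
|N| = √(5² + 0²) ≈ 5, ∠N ≈ 0.00°
|D| = √(994² + 1679²) ≈ 1951.2, ∠D ≈ 59.37°
|H| = 5 / 1951.2 ≈ 0.0025625
Gain = 20 log₁₀(0.0025625) ≈ -51.83 dB
∠H = 0.00° − 59.37° = -59.37°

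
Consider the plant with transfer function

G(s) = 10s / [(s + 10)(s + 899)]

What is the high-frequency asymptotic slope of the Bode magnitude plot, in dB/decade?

-20 dB/decade

Each pole contributes −20 dB/decade at high frequency; each zero contributes +20 dB/decade.
Net: 1 zero(s) − 2 pole(s) → -20 dB/decade.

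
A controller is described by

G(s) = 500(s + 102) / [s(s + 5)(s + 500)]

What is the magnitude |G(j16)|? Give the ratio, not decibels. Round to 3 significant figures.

0.385

At s = jω = j16:
zero (s+102): 102 + j16 → |·| = √(102²+16²) = √10660 ≈ 103.25, ∠ = arctan(16/102) ≈ 8.91°
pole (s+5): 5 + j16 → |·| = √(5²+16²) = √281 ≈ 16.763, ∠ = arctan(16/5) ≈ 72.65°
pole (s+500): 500 + j16 → |·| = √(500²+16²) = √250256 ≈ 500.26, ∠ = arctan(16/500) ≈ 1.83°
pole at origin: |s| = 16, ∠ = 90.00° (in denominator)
|G| = 500 · 103.25 / 1.3417e+05 ≈ 0.38477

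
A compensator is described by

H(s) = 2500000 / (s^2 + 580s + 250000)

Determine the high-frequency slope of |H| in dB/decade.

Each pole contributes −20 dB/decade at high frequency; each zero contributes +20 dB/decade.
Net: 0 zero(s) − 2 pole(s) → -40 dB/decade.

-40 dB/decade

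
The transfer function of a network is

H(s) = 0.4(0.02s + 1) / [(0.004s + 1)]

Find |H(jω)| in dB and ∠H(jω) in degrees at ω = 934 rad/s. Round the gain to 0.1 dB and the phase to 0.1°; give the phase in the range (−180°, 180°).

5.7 dB, 11.9°

At ω = 934 rad/s:
zero (1 + j934·0.02) = 1 + j18.68 → |·| ≈ 18.707, ∠ ≈ 86.94°
pole (1 + j934·0.004) = 1 + j3.736 → |·| ≈ 3.8675, ∠ ≈ 75.02°
|H| = 0.4 · 18.707 / (3.8675) ≈ 1.9348
Gain = 20 log₁₀(1.9348) ≈ 5.73 dB
∠H = (86.94°) − (75.02°) = 11.92°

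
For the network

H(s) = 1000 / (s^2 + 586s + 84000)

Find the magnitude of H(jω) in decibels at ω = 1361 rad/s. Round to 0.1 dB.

-65.8 dB

Substitute s = j1361:
Numerator: 1000 = 1000 + j0
Denominator: (j1361)^2 + 586(j1361) + 84000 = -1768321 + j797546
|N| = √(1000² + 0²) ≈ 1000, ∠N ≈ 0.00°
|D| = √(1768321² + 797546²) ≈ 1.9399e+06, ∠D ≈ 155.72°
|H| = 1000 / 1.9399e+06 ≈ 0.00051549
Gain = 20 log₁₀(0.00051549) ≈ -65.76 dB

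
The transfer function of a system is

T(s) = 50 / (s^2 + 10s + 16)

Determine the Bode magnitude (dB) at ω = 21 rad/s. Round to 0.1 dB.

Substitute s = j21:
Numerator: 50 = 50 + j0
Denominator: (j21)^2 + 10(j21) + 16 = -425 + j210
|N| = √(50² + 0²) ≈ 50, ∠N ≈ 0.00°
|D| = √(425² + 210²) ≈ 474.05, ∠D ≈ 153.71°
|T| = 50 / 474.05 ≈ 0.10547
Gain = 20 log₁₀(0.10547) ≈ -19.54 dB

-19.5 dB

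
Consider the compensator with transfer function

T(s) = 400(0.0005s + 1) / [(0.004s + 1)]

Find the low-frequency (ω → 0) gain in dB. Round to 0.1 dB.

T(0) = 400 · 1 / 1 = 400
20 log₁₀(400) ≈ 52.04 dB

52.0 dB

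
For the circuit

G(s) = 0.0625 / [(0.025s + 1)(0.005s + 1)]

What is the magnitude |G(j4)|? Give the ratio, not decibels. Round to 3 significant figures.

At ω = 4 rad/s:
pole (1 + j4·0.025) = 1 + j0.1 → |·| ≈ 1.005, ∠ ≈ 5.71°
pole (1 + j4·0.005) = 1 + j0.02 → |·| ≈ 1.0002, ∠ ≈ 1.15°
|G| = 0.0625 · 1 / (1.005 · 1.0002) ≈ 0.062177

0.0622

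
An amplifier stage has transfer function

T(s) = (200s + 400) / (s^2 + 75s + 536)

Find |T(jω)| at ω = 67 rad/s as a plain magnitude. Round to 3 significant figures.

Substitute s = j67:
Numerator: 200(j67) + 400 = 400 + j13400
Denominator: (j67)^2 + 75(j67) + 536 = -3953 + j5025
|N| = √(400² + 13400²) ≈ 13406, ∠N ≈ 88.29°
|D| = √(3953² + 5025²) ≈ 6393.5, ∠D ≈ 128.19°
|T| = 13406 / 6393.5 ≈ 2.0968

2.10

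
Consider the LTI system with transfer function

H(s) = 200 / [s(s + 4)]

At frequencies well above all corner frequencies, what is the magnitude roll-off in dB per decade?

-40 dB/decade

Each pole contributes −20 dB/decade at high frequency; each zero contributes +20 dB/decade.
Net: 0 zero(s) − 2 pole(s) → -40 dB/decade.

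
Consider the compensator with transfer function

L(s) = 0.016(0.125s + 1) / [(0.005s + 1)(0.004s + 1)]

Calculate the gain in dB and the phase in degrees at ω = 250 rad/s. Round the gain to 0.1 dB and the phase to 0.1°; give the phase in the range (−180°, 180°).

At ω = 250 rad/s:
zero (1 + j250·0.125) = 1 + j31.25 → |·| ≈ 31.266, ∠ ≈ 88.17°
pole (1 + j250·0.005) = 1 + j1.25 → |·| ≈ 1.6008, ∠ ≈ 51.34°
pole (1 + j250·0.004) = 1 + j1 → |·| ≈ 1.4142, ∠ ≈ 45.00°
|L| = 0.016 · 31.266 / (1.6008 · 1.4142) ≈ 0.22098
Gain = 20 log₁₀(0.22098) ≈ -13.11 dB
∠L = (88.17°) − (51.34° + 45.00°) = -8.17°

-13.1 dB, -8.2°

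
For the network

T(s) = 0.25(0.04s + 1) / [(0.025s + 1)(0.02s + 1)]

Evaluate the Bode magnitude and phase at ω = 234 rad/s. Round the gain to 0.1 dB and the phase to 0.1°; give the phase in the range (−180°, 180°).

At ω = 234 rad/s:
zero (1 + j234·0.04) = 1 + j9.36 → |·| ≈ 9.4133, ∠ ≈ 83.90°
pole (1 + j234·0.025) = 1 + j5.85 → |·| ≈ 5.9349, ∠ ≈ 80.30°
pole (1 + j234·0.02) = 1 + j4.68 → |·| ≈ 4.7856, ∠ ≈ 77.94°
|T| = 0.25 · 9.4133 / (5.9349 · 4.7856) ≈ 0.082858
Gain = 20 log₁₀(0.082858) ≈ -21.63 dB
∠T = (83.90°) − (80.30° + 77.94°) = -74.34°

-21.6 dB, -74.3°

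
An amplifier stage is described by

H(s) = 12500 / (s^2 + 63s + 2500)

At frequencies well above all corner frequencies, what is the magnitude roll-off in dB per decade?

-40 dB/decade

Each pole contributes −20 dB/decade at high frequency; each zero contributes +20 dB/decade.
Net: 0 zero(s) − 2 pole(s) → -40 dB/decade.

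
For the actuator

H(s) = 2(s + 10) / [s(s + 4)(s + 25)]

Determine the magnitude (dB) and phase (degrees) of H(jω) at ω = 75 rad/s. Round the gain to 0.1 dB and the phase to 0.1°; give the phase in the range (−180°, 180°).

At s = jω = j75:
zero (s+10): 10 + j75 → |·| = √(10²+75²) = √5725 ≈ 75.664, ∠ = arctan(75/10) ≈ 82.41°
pole (s+4): 4 + j75 → |·| = √(4²+75²) = √5641 ≈ 75.107, ∠ = arctan(75/4) ≈ 86.95°
pole (s+25): 25 + j75 → |·| = √(25²+75²) = √6250 ≈ 79.057, ∠ = arctan(75/25) ≈ 71.57°
pole at origin: |s| = 75, ∠ = 90.00° (in denominator)
|H| = 2 · 75.664 / 4.4533e+05 ≈ 0.00033981
Gain = 20 log₁₀(0.00033981) ≈ -69.38 dB
∠H = 82.41° − 248.52° = -166.11°

-69.4 dB, -166.1°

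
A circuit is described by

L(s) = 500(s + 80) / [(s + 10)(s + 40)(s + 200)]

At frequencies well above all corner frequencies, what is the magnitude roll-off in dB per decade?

-40 dB/decade

Each pole contributes −20 dB/decade at high frequency; each zero contributes +20 dB/decade.
Net: 1 zero(s) − 3 pole(s) → -40 dB/decade.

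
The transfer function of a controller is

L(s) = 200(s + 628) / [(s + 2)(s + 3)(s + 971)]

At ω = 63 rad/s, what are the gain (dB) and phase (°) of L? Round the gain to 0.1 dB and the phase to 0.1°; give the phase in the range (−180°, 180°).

-29.7 dB, -173.4°

At s = jω = j63:
zero (s+628): 628 + j63 → |·| = √(628²+63²) = √398353 ≈ 631.15, ∠ = arctan(63/628) ≈ 5.73°
pole (s+2): 2 + j63 → |·| = √(2²+63²) = √3973 ≈ 63.032, ∠ = arctan(63/2) ≈ 88.18°
pole (s+3): 3 + j63 → |·| = √(3²+63²) = √3978 ≈ 63.071, ∠ = arctan(63/3) ≈ 87.27°
pole (s+971): 971 + j63 → |·| = √(971²+63²) = √946810 ≈ 973.04, ∠ = arctan(63/971) ≈ 3.71°
|L| = 200 · 631.15 / 3.8683e+06 ≈ 0.032632
Gain = 20 log₁₀(0.032632) ≈ -29.73 dB
∠L = 5.73° − 179.16° = -173.43°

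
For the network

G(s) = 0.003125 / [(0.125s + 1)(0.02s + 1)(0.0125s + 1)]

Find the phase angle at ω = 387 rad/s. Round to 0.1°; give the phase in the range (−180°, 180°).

110.2°

At ω = 387 rad/s:
pole (1 + j387·0.125) = 1 + j48.375 → |·| ≈ 48.385, ∠ ≈ 88.82°
pole (1 + j387·0.02) = 1 + j7.74 → |·| ≈ 7.8043, ∠ ≈ 82.64°
pole (1 + j387·0.0125) = 1 + j4.8375 → |·| ≈ 4.9398, ∠ ≈ 78.32°
∠G = (0°) − (88.82° + 82.64° + 78.32°) = -249.78° ≡ 110.22° (principal value)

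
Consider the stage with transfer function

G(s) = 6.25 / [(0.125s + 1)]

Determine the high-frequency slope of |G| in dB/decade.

-20 dB/decade

Each pole contributes −20 dB/decade at high frequency; each zero contributes +20 dB/decade.
Net: 0 zero(s) − 1 pole(s) → -20 dB/decade.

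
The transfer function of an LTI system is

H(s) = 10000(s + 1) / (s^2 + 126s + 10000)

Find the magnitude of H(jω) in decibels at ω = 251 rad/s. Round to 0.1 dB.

At s = jω = j251:
zero (s+1): 1 + j251 → |·| = √(1²+251²) = √63002 ≈ 251, ∠ = arctan(251/1) ≈ 89.77°
quadratic: (j251)² + 126·j251 + 10000 = -53001 + j31626 → |·| ≈ 61720, ∠ ≈ 149.18°
|H| = 10000 · 251 / 61720 ≈ 40.668
Gain = 20 log₁₀(40.668) ≈ 32.19 dB

32.2 dB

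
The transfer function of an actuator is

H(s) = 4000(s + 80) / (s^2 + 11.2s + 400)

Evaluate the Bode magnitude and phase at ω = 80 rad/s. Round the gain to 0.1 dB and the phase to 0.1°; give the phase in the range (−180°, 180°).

37.5 dB, -126.5°

At s = jω = j80:
zero (s+80): 80 + j80 → |·| = √(80²+80²) = √12800 ≈ 113.14, ∠ = arctan(80/80) ≈ 45.00°
quadratic: (j80)² + 11.2·j80 + 400 = -6000 + j896 → |·| ≈ 6066.5, ∠ ≈ 171.51°
|H| = 4000 · 113.14 / 6066.5 ≈ 74.6
Gain = 20 log₁₀(74.6) ≈ 37.45 dB
∠H = 45.00° − 171.51° = -126.51°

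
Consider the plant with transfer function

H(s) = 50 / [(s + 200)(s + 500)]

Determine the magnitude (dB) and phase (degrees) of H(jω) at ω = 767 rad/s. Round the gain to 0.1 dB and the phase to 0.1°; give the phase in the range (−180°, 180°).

-83.2 dB, -132.3°

At s = jω = j767:
pole (s+200): 200 + j767 → |·| = √(200²+767²) = √628289 ≈ 792.65, ∠ = arctan(767/200) ≈ 75.39°
pole (s+500): 500 + j767 → |·| = √(500²+767²) = √838289 ≈ 915.58, ∠ = arctan(767/500) ≈ 56.90°
|H| = 50 / 7.2573e+05 ≈ 6.8896e-05
Gain = 20 log₁₀(6.8896e-05) ≈ -83.24 dB
∠H = 0.00° − 132.29° = -132.29°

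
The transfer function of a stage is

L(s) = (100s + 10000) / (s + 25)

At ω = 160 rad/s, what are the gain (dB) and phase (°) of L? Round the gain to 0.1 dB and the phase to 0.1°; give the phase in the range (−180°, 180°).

Substitute s = j160:
Numerator: 100(j160) + 10000 = 10000 + j16000
Denominator: (j160) + 25 = 25 + j160
|N| = √(10000² + 16000²) ≈ 18868, ∠N ≈ 57.99°
|D| = √(25² + 160²) ≈ 161.94, ∠D ≈ 81.12°
|L| = 18868 / 161.94 ≈ 116.51
Gain = 20 log₁₀(116.51) ≈ 41.33 dB
∠L = 57.99° − 81.12° = -23.13°

41.3 dB, -23.1°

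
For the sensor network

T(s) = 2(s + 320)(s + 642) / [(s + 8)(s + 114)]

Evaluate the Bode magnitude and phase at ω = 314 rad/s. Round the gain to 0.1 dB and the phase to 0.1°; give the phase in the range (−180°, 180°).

15.7 dB, -88.1°

At s = jω = j314:
zero (s+320): 320 + j314 → |·| = √(320²+314²) = √200996 ≈ 448.33, ∠ = arctan(314/320) ≈ 44.46°
zero (s+642): 642 + j314 → |·| = √(642²+314²) = √510760 ≈ 714.67, ∠ = arctan(314/642) ≈ 26.06°
pole (s+8): 8 + j314 → |·| = √(8²+314²) = √98660 ≈ 314.1, ∠ = arctan(314/8) ≈ 88.54°
pole (s+114): 114 + j314 → |·| = √(114²+314²) = √111592 ≈ 334.05, ∠ = arctan(314/114) ≈ 70.05°
|T| = 2 · 3.2041e+05 / 1.0493e+05 ≈ 6.1071
Gain = 20 log₁₀(6.1071) ≈ 15.72 dB
∠T = 70.52° − 158.59° = -88.07°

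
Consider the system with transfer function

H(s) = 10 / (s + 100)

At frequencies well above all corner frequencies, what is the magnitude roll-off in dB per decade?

Each pole contributes −20 dB/decade at high frequency; each zero contributes +20 dB/decade.
Net: 0 zero(s) − 1 pole(s) → -20 dB/decade.

-20 dB/decade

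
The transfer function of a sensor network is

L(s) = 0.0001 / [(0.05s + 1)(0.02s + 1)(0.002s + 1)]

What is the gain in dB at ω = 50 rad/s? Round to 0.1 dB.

At ω = 50 rad/s:
pole (1 + j50·0.05) = 1 + j2.5 → |·| ≈ 2.6926, ∠ ≈ 68.20°
pole (1 + j50·0.02) = 1 + j1 → |·| ≈ 1.4142, ∠ ≈ 45.00°
pole (1 + j50·0.002) = 1 + j0.1 → |·| ≈ 1.005, ∠ ≈ 5.71°
|L| = 0.0001 · 1 / (2.6926 · 1.4142 · 1.005) ≈ 2.6131e-05
Gain = 20 log₁₀(2.6131e-05) ≈ -91.66 dB

-91.7 dB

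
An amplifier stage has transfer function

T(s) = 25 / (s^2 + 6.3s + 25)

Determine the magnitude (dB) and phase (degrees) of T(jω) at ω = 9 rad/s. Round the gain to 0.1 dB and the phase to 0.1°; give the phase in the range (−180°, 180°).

-10.1 dB, -134.6°

At s = jω = j9:
quadratic: (j9)² + 6.3·j9 + 25 = -56 + j56.7 → |·| ≈ 79.692, ∠ ≈ 134.64°
|T| = 25 / 79.692 ≈ 0.31371
Gain = 20 log₁₀(0.31371) ≈ -10.07 dB
∠T = 0.00° − 134.64° = -134.64°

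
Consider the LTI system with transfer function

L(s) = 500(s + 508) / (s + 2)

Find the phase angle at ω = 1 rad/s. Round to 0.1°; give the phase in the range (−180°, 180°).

-26.5°

At s = jω = j1:
zero (s+508): 508 + j1 → |·| = √(508²+1²) = √258065 ≈ 508, ∠ = arctan(1/508) ≈ 0.11°
pole (s+2): 2 + j1 → |·| = √(2²+1²) = √5 ≈ 2.2361, ∠ = arctan(1/2) ≈ 26.57°
∠L = 0.11° − 26.57° = -26.46°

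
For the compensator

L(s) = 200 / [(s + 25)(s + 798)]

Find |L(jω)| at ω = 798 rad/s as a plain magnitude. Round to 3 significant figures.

0.000222

At s = jω = j798:
pole (s+25): 25 + j798 → |·| = √(25²+798²) = √637429 ≈ 798.39, ∠ = arctan(798/25) ≈ 88.21°
pole (s+798): 798 + j798 → |·| = √(798²+798²) = √1273608 ≈ 1128.5, ∠ = arctan(798/798) ≈ 45.00°
|L| = 200 / 9.0098e+05 ≈ 0.00022198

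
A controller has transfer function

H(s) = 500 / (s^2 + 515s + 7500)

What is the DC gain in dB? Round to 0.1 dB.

H(0) = 500 / 7500 ≈ 0.066667
20 log₁₀(0.066667) ≈ -23.52 dB

-23.5 dB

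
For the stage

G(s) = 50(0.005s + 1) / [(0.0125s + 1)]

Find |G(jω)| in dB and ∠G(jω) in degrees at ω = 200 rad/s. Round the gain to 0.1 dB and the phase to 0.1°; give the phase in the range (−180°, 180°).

28.4 dB, -23.2°

At ω = 200 rad/s:
zero (1 + j200·0.005) = 1 + j1 → |·| ≈ 1.4142, ∠ ≈ 45.00°
pole (1 + j200·0.0125) = 1 + j2.5 → |·| ≈ 2.6926, ∠ ≈ 68.20°
|G| = 50 · 1.4142 / (2.6926) ≈ 26.261
Gain = 20 log₁₀(26.261) ≈ 28.39 dB
∠G = (45.00°) − (68.20°) = -23.20°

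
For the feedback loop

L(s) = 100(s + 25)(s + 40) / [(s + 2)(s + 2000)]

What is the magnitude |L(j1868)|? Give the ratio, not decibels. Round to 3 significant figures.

At s = jω = j1868:
zero (s+25): 25 + j1868 → |·| = √(25²+1868²) = √3490049 ≈ 1868.2, ∠ = arctan(1868/25) ≈ 89.23°
zero (s+40): 40 + j1868 → |·| = √(40²+1868²) = √3491024 ≈ 1868.4, ∠ = arctan(1868/40) ≈ 88.77°
pole (s+2): 2 + j1868 → |·| = √(2²+1868²) = √3489428 ≈ 1868, ∠ = arctan(1868/2) ≈ 89.94°
pole (s+2000): 2000 + j1868 → |·| = √(2000²+1868²) = √7489424 ≈ 2736.7, ∠ = arctan(1868/2000) ≈ 43.05°
|L| = 100 · 3.4905e+06 / 5.1122e+06 ≈ 68.278

68.3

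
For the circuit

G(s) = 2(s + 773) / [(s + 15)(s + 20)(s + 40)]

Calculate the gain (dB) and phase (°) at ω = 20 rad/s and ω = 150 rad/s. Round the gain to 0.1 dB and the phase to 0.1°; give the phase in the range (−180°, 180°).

ω = 20: -26.2 dB, -123.2°; ω = 150: -67.0 dB, 129.2°

At s = jω = j20:
zero (s+773): 773 + j20 → |·| = √(773²+20²) = √597929 ≈ 773.26, ∠ = arctan(20/773) ≈ 1.48°
pole (s+15): 15 + j20 → |·| = √(15²+20²) = √625 ≈ 25, ∠ = arctan(20/15) ≈ 53.13°
pole (s+20): 20 + j20 → |·| = √(20²+20²) = √800 ≈ 28.284, ∠ = arctan(20/20) ≈ 45.00°
pole (s+40): 40 + j20 → |·| = √(40²+20²) = √2000 ≈ 44.721, ∠ = arctan(20/40) ≈ 26.57°
|G| = 2 · 773.26 / 31622 ≈ 0.048906
Gain = 20 log₁₀(0.048906) ≈ -26.21 dB
∠G = 1.48° − 124.70° = -123.22°

At s = jω = j150:
zero (s+773): 773 + j150 → |·| = √(773²+150²) = √620029 ≈ 787.42, ∠ = arctan(150/773) ≈ 10.98°
pole (s+15): 15 + j150 → |·| = √(15²+150²) = √22725 ≈ 150.75, ∠ = arctan(150/15) ≈ 84.29°
pole (s+20): 20 + j150 → |·| = √(20²+150²) = √22900 ≈ 151.33, ∠ = arctan(150/20) ≈ 82.41°
pole (s+40): 40 + j150 → |·| = √(40²+150²) = √24100 ≈ 155.24, ∠ = arctan(150/40) ≈ 75.07°
|G| = 2 · 787.42 / 3.5415e+06 ≈ 0.00044468
Gain = 20 log₁₀(0.00044468) ≈ -67.04 dB
∠G = 10.98° − 241.77° = -230.79° ≡ 129.21° (principal value)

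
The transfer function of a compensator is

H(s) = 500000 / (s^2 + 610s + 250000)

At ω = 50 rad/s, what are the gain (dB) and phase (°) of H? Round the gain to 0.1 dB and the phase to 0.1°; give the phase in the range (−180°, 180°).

At s = jω = j50:
quadratic: (j50)² + 610·j50 + 250000 = 247500 + j30500 → |·| ≈ 2.4937e+05, ∠ ≈ 7.03°
|H| = 500000 / 2.4937e+05 ≈ 2.0051
Gain = 20 log₁₀(2.0051) ≈ 6.04 dB
∠H = 0.00° − 7.03° = -7.03°

6.0 dB, -7.0°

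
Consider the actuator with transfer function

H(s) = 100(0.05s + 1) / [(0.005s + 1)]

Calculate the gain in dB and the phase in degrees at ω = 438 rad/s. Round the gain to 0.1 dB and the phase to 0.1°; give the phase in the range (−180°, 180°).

59.2 dB, 21.9°

At ω = 438 rad/s:
zero (1 + j438·0.05) = 1 + j21.9 → |·| ≈ 21.923, ∠ ≈ 87.39°
pole (1 + j438·0.005) = 1 + j2.19 → |·| ≈ 2.4075, ∠ ≈ 65.46°
|H| = 100 · 21.923 / (2.4075) ≈ 910.61
Gain = 20 log₁₀(910.61) ≈ 59.19 dB
∠H = (87.39°) − (65.46°) = 21.93°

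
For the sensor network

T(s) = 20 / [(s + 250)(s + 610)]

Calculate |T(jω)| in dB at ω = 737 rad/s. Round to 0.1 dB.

-91.4 dB

At s = jω = j737:
pole (s+250): 250 + j737 → |·| = √(250²+737²) = √605669 ≈ 778.25, ∠ = arctan(737/250) ≈ 71.26°
pole (s+610): 610 + j737 → |·| = √(610²+737²) = √915269 ≈ 956.7, ∠ = arctan(737/610) ≈ 50.39°
|T| = 20 / 7.4455e+05 ≈ 2.6862e-05
Gain = 20 log₁₀(2.6862e-05) ≈ -91.42 dB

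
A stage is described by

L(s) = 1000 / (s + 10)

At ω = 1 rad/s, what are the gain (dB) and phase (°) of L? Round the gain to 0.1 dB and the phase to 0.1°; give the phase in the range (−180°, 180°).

40.0 dB, -5.7°

Substitute s = j1:
Numerator: 1000 = 1000 + j0
Denominator: (j1) + 10 = 10 + j1
|N| = √(1000² + 0²) ≈ 1000, ∠N ≈ 0.00°
|D| = √(10² + 1²) ≈ 10.05, ∠D ≈ 5.71°
|L| = 1000 / 10.05 ≈ 99.502
Gain = 20 log₁₀(99.502) ≈ 39.96 dB
∠L = 0.00° − 5.71° = -5.71°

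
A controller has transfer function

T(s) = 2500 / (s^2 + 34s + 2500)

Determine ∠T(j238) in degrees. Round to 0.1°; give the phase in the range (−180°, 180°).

-171.5°

At s = jω = j238:
quadratic: (j238)² + 34·j238 + 2500 = -54144 + j8092 → |·| ≈ 54745, ∠ ≈ 171.50°
∠T = 0.00° − 171.50° = -171.50°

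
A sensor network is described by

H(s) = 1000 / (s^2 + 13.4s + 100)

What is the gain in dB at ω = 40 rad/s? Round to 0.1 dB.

-4.0 dB

At s = jω = j40:
quadratic: (j40)² + 13.4·j40 + 100 = -1500 + j536 → |·| ≈ 1592.9, ∠ ≈ 160.34°
|H| = 1000 / 1592.9 ≈ 0.62779
Gain = 20 log₁₀(0.62779) ≈ -4.04 dB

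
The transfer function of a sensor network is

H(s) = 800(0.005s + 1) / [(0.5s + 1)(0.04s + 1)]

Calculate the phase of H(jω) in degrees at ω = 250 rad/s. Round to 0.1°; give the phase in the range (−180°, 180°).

At ω = 250 rad/s:
zero (1 + j250·0.005) = 1 + j1.25 → |·| ≈ 1.6008, ∠ ≈ 51.34°
pole (1 + j250·0.5) = 1 + j125 → |·| ≈ 125, ∠ ≈ 89.54°
pole (1 + j250·0.04) = 1 + j10 → |·| ≈ 10.05, ∠ ≈ 84.29°
∠H = (51.34°) − (89.54° + 84.29°) = -122.49°

-122.5°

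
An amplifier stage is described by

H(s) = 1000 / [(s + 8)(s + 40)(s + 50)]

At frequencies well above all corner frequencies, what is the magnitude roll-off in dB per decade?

Each pole contributes −20 dB/decade at high frequency; each zero contributes +20 dB/decade.
Net: 0 zero(s) − 3 pole(s) → -60 dB/decade.

-60 dB/decade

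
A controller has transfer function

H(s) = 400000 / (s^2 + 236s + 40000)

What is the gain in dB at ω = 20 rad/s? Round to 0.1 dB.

At s = jω = j20:
quadratic: (j20)² + 236·j20 + 40000 = 39600 + j4720 → |·| ≈ 39880, ∠ ≈ 6.80°
|H| = 400000 / 39880 ≈ 10.03
Gain = 20 log₁₀(10.03) ≈ 20.03 dB

20.0 dB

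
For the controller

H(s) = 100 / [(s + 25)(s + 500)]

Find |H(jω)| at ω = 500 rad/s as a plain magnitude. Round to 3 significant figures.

At s = jω = j500:
pole (s+25): 25 + j500 → |·| = √(25²+500²) = √250625 ≈ 500.62, ∠ = arctan(500/25) ≈ 87.14°
pole (s+500): 500 + j500 → |·| = √(500²+500²) = √500000 ≈ 707.11, ∠ = arctan(500/500) ≈ 45.00°
|H| = 100 / 3.5399e+05 ≈ 0.00028249

0.000282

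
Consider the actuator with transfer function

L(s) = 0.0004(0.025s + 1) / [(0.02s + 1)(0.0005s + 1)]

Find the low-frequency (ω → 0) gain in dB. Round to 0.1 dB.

L(0) = 0.0004 · 1 / 1 = 0.0004
20 log₁₀(0.0004) ≈ -67.96 dB

-68.0 dB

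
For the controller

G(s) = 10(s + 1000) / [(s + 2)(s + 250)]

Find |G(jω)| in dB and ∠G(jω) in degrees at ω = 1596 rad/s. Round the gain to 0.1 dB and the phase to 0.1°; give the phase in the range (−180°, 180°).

-42.7 dB, -113.1°

At s = jω = j1596:
zero (s+1000): 1000 + j1596 → |·| = √(1000²+1596²) = √3547216 ≈ 1883.4, ∠ = arctan(1596/1000) ≈ 57.93°
pole (s+2): 2 + j1596 → |·| = √(2²+1596²) = √2547220 ≈ 1596, ∠ = arctan(1596/2) ≈ 89.93°
pole (s+250): 250 + j1596 → |·| = √(250²+1596²) = √2609716 ≈ 1615.5, ∠ = arctan(1596/250) ≈ 81.10°
|G| = 10 · 1883.4 / 2.5783e+06 ≈ 0.0073048
Gain = 20 log₁₀(0.0073048) ≈ -42.73 dB
∠G = 57.93° − 171.03° = -113.10°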